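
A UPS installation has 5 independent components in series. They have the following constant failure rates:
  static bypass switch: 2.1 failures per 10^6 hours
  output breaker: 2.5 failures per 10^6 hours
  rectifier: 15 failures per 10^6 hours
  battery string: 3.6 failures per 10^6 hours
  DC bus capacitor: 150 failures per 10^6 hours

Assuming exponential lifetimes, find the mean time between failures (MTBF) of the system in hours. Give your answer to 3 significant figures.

5770

Series of exponential components: λ_sys = Σ λ_i
λ_sys = 0.0000021 + 0.0000025 + 0.000015 + 0.0000036 + 0.00015 = 1.7320e-04 /h
MTBF = 1 / λ_sys = 5770 h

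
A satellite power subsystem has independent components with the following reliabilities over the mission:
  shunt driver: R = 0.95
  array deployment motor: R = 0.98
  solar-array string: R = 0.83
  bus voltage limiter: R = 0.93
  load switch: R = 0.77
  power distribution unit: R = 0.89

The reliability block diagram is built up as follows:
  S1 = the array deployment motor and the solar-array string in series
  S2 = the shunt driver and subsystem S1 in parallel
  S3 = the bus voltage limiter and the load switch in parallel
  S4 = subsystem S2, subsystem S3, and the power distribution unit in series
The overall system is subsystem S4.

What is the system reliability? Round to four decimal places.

Series (array deployment motor and solar-array string): 0.980000 × 0.830000 = 0.813400
Parallel (shunt driver and [0.813400]): 1 − (1 − 0.950000)(1 − 0.813400) = 0.990670
Parallel (bus voltage limiter and load switch): 1 − (1 − 0.930000)(1 − 0.770000) = 0.983900
Series ([0.990670], [0.983900], and power distribution unit): 0.990670 × 0.983900 × 0.890000 = 0.8675

0.8675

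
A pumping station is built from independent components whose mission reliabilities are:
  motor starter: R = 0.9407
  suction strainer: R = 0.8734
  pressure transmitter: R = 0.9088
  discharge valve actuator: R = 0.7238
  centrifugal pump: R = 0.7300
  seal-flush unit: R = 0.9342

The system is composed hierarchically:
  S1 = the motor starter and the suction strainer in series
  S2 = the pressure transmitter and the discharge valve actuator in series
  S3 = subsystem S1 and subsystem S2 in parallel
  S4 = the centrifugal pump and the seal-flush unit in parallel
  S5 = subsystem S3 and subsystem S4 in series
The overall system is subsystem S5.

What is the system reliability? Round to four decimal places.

0.9223

Series (motor starter and suction strainer): 0.940700 × 0.873400 = 0.821607
Series (pressure transmitter and discharge valve actuator): 0.908800 × 0.723800 = 0.657789
Parallel ([0.821607] and [0.657789]): 1 − (1 − 0.821607)(1 − 0.657789) = 0.938952
Parallel (centrifugal pump and seal-flush unit): 1 − (1 − 0.730000)(1 − 0.934200) = 0.982234
Series ([0.938952] and [0.982234]): 0.938952 × 0.982234 = 0.9223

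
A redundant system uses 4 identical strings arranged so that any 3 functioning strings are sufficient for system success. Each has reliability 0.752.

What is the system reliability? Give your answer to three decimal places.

0.742

R = Σ_{i=3}^{4} C(4,i) p^i (1−p)^{4−i} with p = 0.752
C(4,3)·0.752^3·0.248^1 = 0.42186
C(4,4)·0.752^4·0.248^0 = 0.31979
Sum = 0.742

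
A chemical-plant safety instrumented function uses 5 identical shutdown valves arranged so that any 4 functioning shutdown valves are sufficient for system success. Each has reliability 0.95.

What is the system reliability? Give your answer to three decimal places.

R = Σ_{i=4}^{5} C(5,i) p^i (1−p)^{5−i} with p = 0.95
C(5,4)·0.95^4·0.05^1 = 0.20363
C(5,5)·0.95^5·0.05^0 = 0.77378
Sum = 0.977

0.977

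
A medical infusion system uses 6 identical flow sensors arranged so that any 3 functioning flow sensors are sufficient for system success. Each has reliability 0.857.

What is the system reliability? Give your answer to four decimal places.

0.9951

R = Σ_{i=3}^{6} C(6,i) p^i (1−p)^{6−i} with p = 0.857
C(6,3)·0.857^3·0.143^3 = 0.036811
C(6,4)·0.857^4·0.143^2 = 0.165458
C(6,5)·0.857^5·0.143^1 = 0.396635
C(6,6)·0.857^6·0.143^0 = 0.396173
Sum = 0.9951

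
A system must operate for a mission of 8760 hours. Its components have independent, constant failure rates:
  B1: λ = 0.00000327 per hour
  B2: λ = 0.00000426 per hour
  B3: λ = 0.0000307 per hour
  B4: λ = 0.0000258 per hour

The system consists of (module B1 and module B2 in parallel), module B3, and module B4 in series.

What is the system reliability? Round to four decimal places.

R(B1) = exp(−0.00000327 × 8760) = 0.971761
R(B2) = exp(−0.00000426 × 8760) = 0.963370
R(B3) = exp(−0.0000307 × 8760) = 0.764195
R(B4) = exp(−0.0000258 × 8760) = 0.797712
Parallel (B1 and B2): 1 − (1 − 0.971761)(1 − 0.963370) = 0.998966
Series ([0.998966], B3, and B4): 0.998966 × 0.764195 × 0.797712 = 0.6090

0.6090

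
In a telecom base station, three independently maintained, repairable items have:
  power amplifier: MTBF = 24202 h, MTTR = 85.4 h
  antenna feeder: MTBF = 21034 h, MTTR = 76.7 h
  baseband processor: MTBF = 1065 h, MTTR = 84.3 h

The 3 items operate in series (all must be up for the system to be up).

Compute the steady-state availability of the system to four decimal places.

0.9200

A(power amplifier) = MTBF/(MTBF+MTTR) = 24202/(24202+85.4) = 0.996484
A(antenna feeder) = MTBF/(MTBF+MTTR) = 21034/(21034+76.7) = 0.996367
A(baseband processor) = MTBF/(MTBF+MTTR) = 1065/(1065+84.3) = 0.926651
Series availability: 0.996484 × 0.996367 × 0.926651 = 0.9200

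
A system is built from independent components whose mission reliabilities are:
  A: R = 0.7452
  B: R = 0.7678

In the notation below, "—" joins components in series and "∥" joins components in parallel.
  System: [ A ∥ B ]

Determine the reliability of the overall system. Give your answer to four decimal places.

Parallel (A and B): 1 − (1 − 0.745200)(1 − 0.767800) = 0.9408

0.9408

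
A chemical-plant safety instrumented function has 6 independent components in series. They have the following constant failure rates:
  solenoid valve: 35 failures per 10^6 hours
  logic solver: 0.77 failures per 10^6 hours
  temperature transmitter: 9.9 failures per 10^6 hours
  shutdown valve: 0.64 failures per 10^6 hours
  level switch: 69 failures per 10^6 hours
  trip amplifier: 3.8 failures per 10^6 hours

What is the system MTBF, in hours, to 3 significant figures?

8400

Series of exponential components: λ_sys = Σ λ_i
λ_sys = 0.000035 + 0.00000077 + 0.0000099 + 0.00000064 + 0.000069 + 0.0000038 = 1.1911e-04 /h
MTBF = 1 / λ_sys = 8400 h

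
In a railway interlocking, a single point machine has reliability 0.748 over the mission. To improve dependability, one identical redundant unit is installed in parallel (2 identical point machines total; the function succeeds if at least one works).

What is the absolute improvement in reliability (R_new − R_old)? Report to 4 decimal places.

0.1885

R_before = 0.748
R_after = 1 − (1 − 0.748)^2 = 0.9365
ΔR = 0.9365 − 0.748 = 0.1885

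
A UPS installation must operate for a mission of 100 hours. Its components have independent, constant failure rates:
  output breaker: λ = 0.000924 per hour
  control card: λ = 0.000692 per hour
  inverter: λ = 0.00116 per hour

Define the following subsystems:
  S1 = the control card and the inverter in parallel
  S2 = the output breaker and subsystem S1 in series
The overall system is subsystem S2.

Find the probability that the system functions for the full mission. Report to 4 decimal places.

0.9051

R(output breaker) = exp(−0.000924 × 100) = 0.911740
R(control card) = exp(−0.000692 × 100) = 0.933140
R(inverter) = exp(−0.00116 × 100) = 0.890475
Parallel (control card and inverter): 1 − (1 − 0.933140)(1 − 0.890475) = 0.992677
Series (output breaker and [0.992677]): 0.911740 × 0.992677 = 0.9051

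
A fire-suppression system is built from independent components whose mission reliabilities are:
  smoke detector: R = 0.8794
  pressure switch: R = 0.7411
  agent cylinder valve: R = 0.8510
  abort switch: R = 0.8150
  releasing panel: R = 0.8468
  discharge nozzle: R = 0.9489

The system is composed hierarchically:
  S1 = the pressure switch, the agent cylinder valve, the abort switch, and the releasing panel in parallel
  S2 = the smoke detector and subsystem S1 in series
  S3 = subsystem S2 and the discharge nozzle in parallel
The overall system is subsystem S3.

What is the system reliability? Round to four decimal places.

Parallel (pressure switch, agent cylinder valve, abort switch, and releasing panel): 1 − (1 − 0.741100)(1 − 0.851000)(1 − 0.815000)(1 − 0.846800) = 0.998907
Series (smoke detector and [0.998907]): 0.879400 × 0.998907 = 0.878439
Parallel ([0.878439] and discharge nozzle): 1 − (1 − 0.878439)(1 − 0.948900) = 0.9938

0.9938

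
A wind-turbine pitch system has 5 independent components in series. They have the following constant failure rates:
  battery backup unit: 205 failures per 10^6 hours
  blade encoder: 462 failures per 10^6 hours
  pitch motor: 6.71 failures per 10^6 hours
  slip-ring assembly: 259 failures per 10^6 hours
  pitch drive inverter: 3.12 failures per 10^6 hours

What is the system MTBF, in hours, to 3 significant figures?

Series of exponential components: λ_sys = Σ λ_i
λ_sys = 0.000205 + 0.000462 + 0.00000671 + 0.000259 + 0.00000312 = 9.3583e-04 /h
MTBF = 1 / λ_sys = 1070 h

1070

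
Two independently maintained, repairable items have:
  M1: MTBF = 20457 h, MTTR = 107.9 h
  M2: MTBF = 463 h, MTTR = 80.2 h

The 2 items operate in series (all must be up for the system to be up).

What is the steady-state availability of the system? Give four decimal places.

A(M1) = MTBF/(MTBF+MTTR) = 20457/(20457+107.9) = 0.994753
A(M2) = MTBF/(MTBF+MTTR) = 463/(463+80.2) = 0.852356
Series availability: 0.994753 × 0.852356 = 0.8479

0.8479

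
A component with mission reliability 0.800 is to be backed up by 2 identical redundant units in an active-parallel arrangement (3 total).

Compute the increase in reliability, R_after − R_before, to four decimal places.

R_before = 0.800
R_after = 1 − (1 − 0.800)^3 = 0.9920
ΔR = 0.9920 − 0.800 = 0.1920

0.1920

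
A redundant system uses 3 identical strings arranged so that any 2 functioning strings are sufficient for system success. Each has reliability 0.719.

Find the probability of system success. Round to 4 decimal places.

0.8075

R = Σ_{i=2}^{3} C(3,i) p^i (1−p)^{3−i} with p = 0.719
C(3,2)·0.719^2·0.281^1 = 0.435798
C(3,3)·0.719^3·0.281^0 = 0.371695
Sum = 0.8075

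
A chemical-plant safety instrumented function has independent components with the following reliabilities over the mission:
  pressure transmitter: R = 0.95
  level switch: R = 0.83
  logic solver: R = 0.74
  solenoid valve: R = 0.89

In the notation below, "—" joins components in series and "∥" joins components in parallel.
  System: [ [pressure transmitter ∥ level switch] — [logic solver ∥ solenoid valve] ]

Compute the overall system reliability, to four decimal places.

Parallel (pressure transmitter and level switch): 1 − (1 − 0.950000)(1 − 0.830000) = 0.991500
Parallel (logic solver and solenoid valve): 1 − (1 − 0.740000)(1 − 0.890000) = 0.971400
Series ([0.991500] and [0.971400]): 0.991500 × 0.971400 = 0.9631

0.9631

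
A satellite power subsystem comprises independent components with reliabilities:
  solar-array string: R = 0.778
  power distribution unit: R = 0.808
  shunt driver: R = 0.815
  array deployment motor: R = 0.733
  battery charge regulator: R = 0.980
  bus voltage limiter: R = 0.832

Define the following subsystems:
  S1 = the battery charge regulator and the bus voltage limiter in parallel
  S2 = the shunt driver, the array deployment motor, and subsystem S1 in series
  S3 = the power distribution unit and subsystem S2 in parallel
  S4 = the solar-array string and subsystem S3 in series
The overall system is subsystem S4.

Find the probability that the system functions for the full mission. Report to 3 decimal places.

0.718

Parallel (battery charge regulator and bus voltage limiter): 1 − (1 − 0.98000)(1 − 0.83200) = 0.99664
Series (shunt driver, array deployment motor, and [0.99664]): 0.81500 × 0.73300 × 0.99664 = 0.59539
Parallel (power distribution unit and [0.59539]): 1 − (1 − 0.80800)(1 − 0.59539) = 0.92231
Series (solar-array string and [0.92231]): 0.77800 × 0.92231 = 0.718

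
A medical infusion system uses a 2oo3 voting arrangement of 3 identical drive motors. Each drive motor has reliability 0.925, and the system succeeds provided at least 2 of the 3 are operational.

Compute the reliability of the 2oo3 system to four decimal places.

0.9840

R = Σ_{i=2}^{3} C(3,i) p^i (1−p)^{3−i} with p = 0.925
C(3,2)·0.925^2·0.075^1 = 0.192516
C(3,3)·0.925^3·0.075^0 = 0.791453
Sum = 0.9840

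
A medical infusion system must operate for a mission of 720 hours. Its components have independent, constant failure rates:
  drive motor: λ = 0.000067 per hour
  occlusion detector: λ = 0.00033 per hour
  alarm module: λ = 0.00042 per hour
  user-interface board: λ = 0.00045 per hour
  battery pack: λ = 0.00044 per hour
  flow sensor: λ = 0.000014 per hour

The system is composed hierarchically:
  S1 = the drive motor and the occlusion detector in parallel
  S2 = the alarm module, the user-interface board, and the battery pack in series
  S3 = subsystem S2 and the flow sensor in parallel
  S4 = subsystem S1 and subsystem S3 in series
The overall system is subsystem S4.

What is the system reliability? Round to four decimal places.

0.9840

R(drive motor) = exp(−0.000067 × 720) = 0.952905
R(occlusion detector) = exp(−0.00033 × 720) = 0.788518
R(alarm module) = exp(−0.00042 × 720) = 0.739042
R(user-interface board) = exp(−0.00045 × 720) = 0.723250
R(battery pack) = exp(−0.00044 × 720) = 0.728476
R(flow sensor) = exp(−0.000014 × 720) = 0.989971
Parallel (drive motor and occlusion detector): 1 − (1 − 0.952905)(1 − 0.788518) = 0.990040
Series (alarm module, user-interface board, and battery pack): 0.739042 × 0.723250 × 0.728476 = 0.389379
Parallel ([0.389379] and flow sensor): 1 − (1 − 0.389379)(1 − 0.989971) = 0.993876
Series ([0.990040] and [0.993876]): 0.990040 × 0.993876 = 0.9840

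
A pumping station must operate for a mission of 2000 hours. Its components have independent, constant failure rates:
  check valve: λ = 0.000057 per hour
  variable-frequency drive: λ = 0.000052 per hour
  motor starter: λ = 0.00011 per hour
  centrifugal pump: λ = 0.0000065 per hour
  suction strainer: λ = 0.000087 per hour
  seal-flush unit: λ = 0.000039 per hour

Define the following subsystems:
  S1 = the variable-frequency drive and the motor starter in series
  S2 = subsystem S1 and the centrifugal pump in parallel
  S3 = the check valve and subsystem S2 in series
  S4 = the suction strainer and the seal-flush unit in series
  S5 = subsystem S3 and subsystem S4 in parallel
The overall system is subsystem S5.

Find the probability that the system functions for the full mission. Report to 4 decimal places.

R(check valve) = exp(−0.000057 × 2000) = 0.892258
R(variable-frequency drive) = exp(−0.000052 × 2000) = 0.901225
R(motor starter) = exp(−0.00011 × 2000) = 0.802519
R(centrifugal pump) = exp(−0.0000065 × 2000) = 0.987084
R(suction strainer) = exp(−0.000087 × 2000) = 0.840297
R(seal-flush unit) = exp(−0.000039 × 2000) = 0.924964
Series (variable-frequency drive and motor starter): 0.901225 × 0.802519 = 0.723250
Parallel ([0.723250] and centrifugal pump): 1 − (1 − 0.723250)(1 − 0.987084) = 0.996425
Series (check valve and [0.996425]): 0.892258 × 0.996425 = 0.889068
Series (suction strainer and seal-flush unit): 0.840297 × 0.924964 = 0.777244
Parallel ([0.889068] and [0.777244]): 1 − (1 − 0.889068)(1 − 0.777244) = 0.9753

0.9753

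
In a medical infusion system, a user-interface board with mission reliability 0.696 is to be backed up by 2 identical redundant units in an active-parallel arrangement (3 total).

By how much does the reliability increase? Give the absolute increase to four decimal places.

0.2759

R_before = 0.696
R_after = 1 − (1 − 0.696)^3 = 0.9719
ΔR = 0.9719 − 0.696 = 0.2759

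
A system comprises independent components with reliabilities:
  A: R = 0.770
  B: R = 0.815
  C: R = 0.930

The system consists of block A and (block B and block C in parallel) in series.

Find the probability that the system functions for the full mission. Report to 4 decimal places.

Parallel (B and C): 1 − (1 − 0.815000)(1 − 0.930000) = 0.987050
Series (A and [0.987050]): 0.770000 × 0.987050 = 0.7600

0.7600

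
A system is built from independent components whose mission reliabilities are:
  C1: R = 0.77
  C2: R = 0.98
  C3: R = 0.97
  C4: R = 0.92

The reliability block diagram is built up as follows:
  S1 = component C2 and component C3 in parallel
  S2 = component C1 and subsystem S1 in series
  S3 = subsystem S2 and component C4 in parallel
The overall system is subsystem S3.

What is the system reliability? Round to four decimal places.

Parallel (C2 and C3): 1 − (1 − 0.980000)(1 − 0.970000) = 0.999400
Series (C1 and [0.999400]): 0.770000 × 0.999400 = 0.769538
Parallel ([0.769538] and C4): 1 − (1 − 0.769538)(1 − 0.920000) = 0.9816

0.9816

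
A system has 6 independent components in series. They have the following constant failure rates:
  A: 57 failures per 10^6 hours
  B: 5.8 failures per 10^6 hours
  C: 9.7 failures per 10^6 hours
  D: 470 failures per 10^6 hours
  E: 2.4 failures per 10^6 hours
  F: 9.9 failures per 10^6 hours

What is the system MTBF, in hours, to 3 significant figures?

1800

Series of exponential components: λ_sys = Σ λ_i
λ_sys = 0.000057 + 0.0000058 + 0.0000097 + 0.00047 + 0.0000024 + 0.0000099 = 5.5480e-04 /h
MTBF = 1 / λ_sys = 1800 h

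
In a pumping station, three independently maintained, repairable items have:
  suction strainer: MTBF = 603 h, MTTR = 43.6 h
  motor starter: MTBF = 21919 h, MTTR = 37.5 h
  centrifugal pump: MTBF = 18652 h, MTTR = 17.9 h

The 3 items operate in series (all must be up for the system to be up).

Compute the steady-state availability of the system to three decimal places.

0.930

A(suction strainer) = MTBF/(MTBF+MTTR) = 603/(603+43.6) = 0.932570
A(motor starter) = MTBF/(MTBF+MTTR) = 21919/(21919+37.5) = 0.998292
A(centrifugal pump) = MTBF/(MTBF+MTTR) = 18652/(18652+17.9) = 0.999041
Series availability: 0.932570 × 0.998292 × 0.999041 = 0.930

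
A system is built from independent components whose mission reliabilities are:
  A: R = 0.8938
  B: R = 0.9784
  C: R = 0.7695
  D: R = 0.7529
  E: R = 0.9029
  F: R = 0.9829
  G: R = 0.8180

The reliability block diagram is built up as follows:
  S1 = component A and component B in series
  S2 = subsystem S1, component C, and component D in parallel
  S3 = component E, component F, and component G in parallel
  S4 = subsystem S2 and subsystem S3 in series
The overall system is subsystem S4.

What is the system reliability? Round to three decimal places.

0.993

Series (A and B): 0.89380 × 0.97840 = 0.87449
Parallel ([0.87449], C, and D): 1 − (1 − 0.87449)(1 − 0.76950)(1 − 0.75290) = 0.99285
Parallel (E, F, and G): 1 − (1 − 0.90290)(1 − 0.98290)(1 − 0.81800) = 0.99970
Series ([0.99285] and [0.99970]): 0.99285 × 0.99970 = 0.993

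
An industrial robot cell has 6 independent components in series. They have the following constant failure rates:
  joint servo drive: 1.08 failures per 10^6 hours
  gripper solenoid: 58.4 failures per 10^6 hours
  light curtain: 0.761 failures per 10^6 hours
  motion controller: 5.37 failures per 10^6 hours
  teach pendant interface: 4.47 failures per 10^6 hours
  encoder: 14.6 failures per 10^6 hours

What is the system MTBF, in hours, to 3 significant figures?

Series of exponential components: λ_sys = Σ λ_i
λ_sys = 0.00000108 + 0.0000584 + 0.000000761 + 0.00000537 + 0.00000447 + 0.0000146 = 8.4681e-05 /h
MTBF = 1 / λ_sys = 11800 h

11800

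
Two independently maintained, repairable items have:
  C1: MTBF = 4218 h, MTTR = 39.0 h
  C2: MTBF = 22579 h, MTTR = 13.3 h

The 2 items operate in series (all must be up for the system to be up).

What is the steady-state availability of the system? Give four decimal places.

0.9903

A(C1) = MTBF/(MTBF+MTTR) = 4218/(4218+39.0) = 0.990839
A(C2) = MTBF/(MTBF+MTTR) = 22579/(22579+13.3) = 0.999411
Series availability: 0.990839 × 0.999411 = 0.9903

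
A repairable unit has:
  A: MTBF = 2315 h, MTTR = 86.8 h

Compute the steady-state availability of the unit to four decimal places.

0.9639

A(A) = MTBF/(MTBF+MTTR) = 2315/(2315+86.8) = 0.9639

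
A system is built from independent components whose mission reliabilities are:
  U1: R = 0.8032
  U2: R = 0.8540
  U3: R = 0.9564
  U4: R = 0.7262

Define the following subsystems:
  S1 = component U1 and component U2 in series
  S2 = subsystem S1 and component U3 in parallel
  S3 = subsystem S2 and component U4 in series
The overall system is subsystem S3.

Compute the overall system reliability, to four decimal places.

Series (U1 and U2): 0.803200 × 0.854000 = 0.685933
Parallel ([0.685933] and U3): 1 − (1 − 0.685933)(1 − 0.956400) = 0.986307
Series ([0.986307] and U4): 0.986307 × 0.726200 = 0.7163

0.7163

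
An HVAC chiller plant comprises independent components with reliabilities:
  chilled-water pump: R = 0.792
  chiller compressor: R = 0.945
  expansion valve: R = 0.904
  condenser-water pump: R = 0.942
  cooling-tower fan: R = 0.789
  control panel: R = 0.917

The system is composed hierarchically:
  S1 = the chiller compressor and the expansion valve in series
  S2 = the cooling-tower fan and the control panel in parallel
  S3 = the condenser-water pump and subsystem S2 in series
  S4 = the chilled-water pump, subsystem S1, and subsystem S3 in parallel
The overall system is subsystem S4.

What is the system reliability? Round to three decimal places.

Series (chiller compressor and expansion valve): 0.94500 × 0.90400 = 0.85428
Parallel (cooling-tower fan and control panel): 1 − (1 − 0.78900)(1 − 0.91700) = 0.98249
Series (condenser-water pump and [0.98249]): 0.94200 × 0.98249 = 0.92551
Parallel (chilled-water pump, [0.85428], and [0.92551]): 1 − (1 − 0.79200)(1 − 0.85428)(1 − 0.92551) = 0.998

0.998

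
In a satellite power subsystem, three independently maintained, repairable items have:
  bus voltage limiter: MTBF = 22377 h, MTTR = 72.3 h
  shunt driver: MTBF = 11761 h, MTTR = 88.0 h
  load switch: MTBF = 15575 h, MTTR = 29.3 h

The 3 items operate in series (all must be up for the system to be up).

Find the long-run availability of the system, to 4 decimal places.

0.9875

A(bus voltage limiter) = MTBF/(MTBF+MTTR) = 22377/(22377+72.3) = 0.996779
A(shunt driver) = MTBF/(MTBF+MTTR) = 11761/(11761+88.0) = 0.992573
A(load switch) = MTBF/(MTBF+MTTR) = 15575/(15575+29.3) = 0.998122
Series availability: 0.996779 × 0.992573 × 0.998122 = 0.9875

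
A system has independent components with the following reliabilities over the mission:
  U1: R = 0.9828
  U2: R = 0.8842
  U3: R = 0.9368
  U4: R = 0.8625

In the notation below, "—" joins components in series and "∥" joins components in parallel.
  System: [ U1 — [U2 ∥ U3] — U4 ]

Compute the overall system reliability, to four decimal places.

0.8415

Parallel (U2 and U3): 1 − (1 − 0.884200)(1 − 0.936800) = 0.992681
Series (U1, [0.992681], and U4): 0.982800 × 0.992681 × 0.862500 = 0.8415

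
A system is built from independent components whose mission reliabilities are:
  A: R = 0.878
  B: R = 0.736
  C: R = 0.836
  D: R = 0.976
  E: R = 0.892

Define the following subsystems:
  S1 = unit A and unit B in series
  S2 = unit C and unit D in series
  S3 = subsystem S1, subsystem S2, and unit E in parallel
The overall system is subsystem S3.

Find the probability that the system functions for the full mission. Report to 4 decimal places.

Series (A and B): 0.878000 × 0.736000 = 0.646208
Series (C and D): 0.836000 × 0.976000 = 0.815936
Parallel ([0.646208], [0.815936], and E): 1 − (1 − 0.646208)(1 − 0.815936)(1 − 0.892000) = 0.9930

0.9930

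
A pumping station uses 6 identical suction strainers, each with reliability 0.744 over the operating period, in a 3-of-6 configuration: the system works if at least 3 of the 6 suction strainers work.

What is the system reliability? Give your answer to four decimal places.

R = Σ_{i=3}^{6} C(6,i) p^i (1−p)^{6−i} with p = 0.744
C(6,3)·0.744^3·0.256^3 = 0.138187
C(6,4)·0.744^4·0.256^2 = 0.301206
C(6,5)·0.744^5·0.256^1 = 0.350151
C(6,6)·0.744^6·0.256^0 = 0.169605
Sum = 0.9591

0.9591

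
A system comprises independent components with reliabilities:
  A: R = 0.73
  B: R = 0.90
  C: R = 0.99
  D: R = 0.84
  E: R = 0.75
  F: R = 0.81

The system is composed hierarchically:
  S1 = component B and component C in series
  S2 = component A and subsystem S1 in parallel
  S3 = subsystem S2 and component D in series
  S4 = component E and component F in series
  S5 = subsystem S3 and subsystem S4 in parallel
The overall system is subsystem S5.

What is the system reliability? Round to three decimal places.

0.927

Series (B and C): 0.90000 × 0.99000 = 0.89100
Parallel (A and [0.89100]): 1 − (1 − 0.73000)(1 − 0.89100) = 0.97057
Series ([0.97057] and D): 0.97057 × 0.84000 = 0.81528
Series (E and F): 0.75000 × 0.81000 = 0.60750
Parallel ([0.81528] and [0.60750]): 1 − (1 − 0.81528)(1 − 0.60750) = 0.927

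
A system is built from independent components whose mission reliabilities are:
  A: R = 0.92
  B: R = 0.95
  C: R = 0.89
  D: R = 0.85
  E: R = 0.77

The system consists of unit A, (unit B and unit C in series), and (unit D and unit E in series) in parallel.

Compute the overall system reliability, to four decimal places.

0.9957

Series (B and C): 0.950000 × 0.890000 = 0.845500
Series (D and E): 0.850000 × 0.770000 = 0.654500
Parallel (A, [0.845500], and [0.654500]): 1 − (1 − 0.920000)(1 − 0.845500)(1 − 0.654500) = 0.9957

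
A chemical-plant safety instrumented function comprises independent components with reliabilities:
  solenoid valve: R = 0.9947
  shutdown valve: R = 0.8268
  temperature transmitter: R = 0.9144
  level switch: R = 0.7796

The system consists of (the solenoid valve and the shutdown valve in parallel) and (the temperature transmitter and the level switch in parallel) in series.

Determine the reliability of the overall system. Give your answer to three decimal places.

Parallel (solenoid valve and shutdown valve): 1 − (1 − 0.99470)(1 − 0.82680) = 0.99908
Parallel (temperature transmitter and level switch): 1 − (1 − 0.91440)(1 − 0.77960) = 0.98113
Series ([0.99908] and [0.98113]): 0.99908 × 0.98113 = 0.980

0.980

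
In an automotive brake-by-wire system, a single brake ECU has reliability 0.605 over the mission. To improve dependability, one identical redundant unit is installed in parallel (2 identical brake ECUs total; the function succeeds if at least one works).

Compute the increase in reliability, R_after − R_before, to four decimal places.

R_before = 0.605
R_after = 1 − (1 − 0.605)^2 = 0.8440
ΔR = 0.8440 − 0.605 = 0.2390

0.2390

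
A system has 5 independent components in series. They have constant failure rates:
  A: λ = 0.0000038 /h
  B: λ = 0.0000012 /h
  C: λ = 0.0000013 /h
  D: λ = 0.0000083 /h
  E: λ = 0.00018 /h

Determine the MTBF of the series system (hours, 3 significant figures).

5140

Series of exponential components: λ_sys = Σ λ_i
λ_sys = 0.0000038 + 0.0000012 + 0.0000013 + 0.0000083 + 0.00018 = 1.9460e-04 /h
MTBF = 1 / λ_sys = 5140 h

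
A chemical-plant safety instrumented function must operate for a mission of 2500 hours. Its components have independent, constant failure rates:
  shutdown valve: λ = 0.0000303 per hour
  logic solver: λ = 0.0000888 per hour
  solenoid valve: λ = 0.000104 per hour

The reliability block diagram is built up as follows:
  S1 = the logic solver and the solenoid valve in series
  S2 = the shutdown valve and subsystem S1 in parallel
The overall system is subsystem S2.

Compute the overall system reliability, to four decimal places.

0.9721

R(shutdown valve) = exp(−0.0000303 × 2500) = 0.927048
R(logic solver) = exp(−0.0000888 × 2500) = 0.800915
R(solenoid valve) = exp(−0.000104 × 2500) = 0.771052
Series (logic solver and solenoid valve): 0.800915 × 0.771052 = 0.617547
Parallel (shutdown valve and [0.617547]): 1 − (1 − 0.927048)(1 − 0.617547) = 0.9721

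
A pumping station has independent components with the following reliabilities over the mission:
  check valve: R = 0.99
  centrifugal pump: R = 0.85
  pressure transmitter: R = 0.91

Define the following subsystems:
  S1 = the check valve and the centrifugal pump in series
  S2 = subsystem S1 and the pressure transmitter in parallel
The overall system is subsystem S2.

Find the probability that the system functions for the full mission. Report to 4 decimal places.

Series (check valve and centrifugal pump): 0.990000 × 0.850000 = 0.841500
Parallel ([0.841500] and pressure transmitter): 1 − (1 − 0.841500)(1 − 0.910000) = 0.9857

0.9857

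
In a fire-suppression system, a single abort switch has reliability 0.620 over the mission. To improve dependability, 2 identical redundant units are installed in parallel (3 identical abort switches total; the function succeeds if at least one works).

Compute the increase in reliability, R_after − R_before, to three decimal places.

R_before = 0.620
R_after = 1 − (1 − 0.620)^3 = 0.945
ΔR = 0.945 − 0.620 = 0.325

0.325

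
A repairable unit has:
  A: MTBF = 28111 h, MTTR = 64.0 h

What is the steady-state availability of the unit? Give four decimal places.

A(A) = MTBF/(MTBF+MTTR) = 28111/(28111+64.0) = 0.9977

0.9977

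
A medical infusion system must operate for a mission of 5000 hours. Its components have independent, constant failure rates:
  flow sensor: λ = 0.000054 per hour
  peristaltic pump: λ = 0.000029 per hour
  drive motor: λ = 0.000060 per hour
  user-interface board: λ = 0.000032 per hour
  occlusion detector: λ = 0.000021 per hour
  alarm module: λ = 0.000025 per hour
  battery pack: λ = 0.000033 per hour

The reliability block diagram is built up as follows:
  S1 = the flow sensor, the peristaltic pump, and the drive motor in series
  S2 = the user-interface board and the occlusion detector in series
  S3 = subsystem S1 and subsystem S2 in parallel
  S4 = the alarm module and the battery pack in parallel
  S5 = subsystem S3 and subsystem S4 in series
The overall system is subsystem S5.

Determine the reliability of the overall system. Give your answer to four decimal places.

R(flow sensor) = exp(−0.000054 × 5000) = 0.763379
R(peristaltic pump) = exp(−0.000029 × 5000) = 0.865022
R(drive motor) = exp(−0.000060 × 5000) = 0.740818
R(user-interface board) = exp(−0.000032 × 5000) = 0.852144
R(occlusion detector) = exp(−0.000021 × 5000) = 0.900325
R(alarm module) = exp(−0.000025 × 5000) = 0.882497
R(battery pack) = exp(−0.000033 × 5000) = 0.847894
Series (flow sensor, peristaltic pump, and drive motor): 0.763379 × 0.865022 × 0.740818 = 0.489191
Series (user-interface board and occlusion detector): 0.852144 × 0.900325 = 0.767207
Parallel ([0.489191] and [0.767207]): 1 − (1 − 0.489191)(1 − 0.767207) = 0.881087
Parallel (alarm module and battery pack): 1 − (1 − 0.882497)(1 − 0.847894) = 0.982127
Series ([0.881087] and [0.982127]): 0.881087 × 0.982127 = 0.8653

0.8653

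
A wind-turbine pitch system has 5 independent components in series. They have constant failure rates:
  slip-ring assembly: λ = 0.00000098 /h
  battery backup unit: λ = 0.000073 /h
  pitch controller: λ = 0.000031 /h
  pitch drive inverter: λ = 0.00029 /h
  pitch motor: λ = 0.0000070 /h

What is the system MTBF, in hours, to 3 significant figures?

2490

Series of exponential components: λ_sys = Σ λ_i
λ_sys = 0.00000098 + 0.000073 + 0.000031 + 0.00029 + 0.0000070 = 4.0198e-04 /h
MTBF = 1 / λ_sys = 2490 h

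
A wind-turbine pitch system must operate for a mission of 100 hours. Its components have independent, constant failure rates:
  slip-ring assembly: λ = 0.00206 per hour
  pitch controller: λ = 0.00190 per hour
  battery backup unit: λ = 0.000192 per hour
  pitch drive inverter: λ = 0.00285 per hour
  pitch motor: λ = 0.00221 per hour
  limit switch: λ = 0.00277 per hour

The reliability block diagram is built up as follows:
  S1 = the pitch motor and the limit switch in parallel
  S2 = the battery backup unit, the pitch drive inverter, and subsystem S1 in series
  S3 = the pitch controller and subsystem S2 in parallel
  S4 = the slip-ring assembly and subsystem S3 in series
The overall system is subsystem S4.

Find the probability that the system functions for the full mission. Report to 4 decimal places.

0.7719

R(slip-ring assembly) = exp(−0.00206 × 100) = 0.813833
R(pitch controller) = exp(−0.00190 × 100) = 0.826959
R(battery backup unit) = exp(−0.000192 × 100) = 0.980983
R(pitch drive inverter) = exp(−0.00285 × 100) = 0.752014
R(pitch motor) = exp(−0.00221 × 100) = 0.801717
R(limit switch) = exp(−0.00277 × 100) = 0.758054
Parallel (pitch motor and limit switch): 1 − (1 − 0.801717)(1 − 0.758054) = 0.952026
Series (battery backup unit, pitch drive inverter, and [0.952026]): 0.980983 × 0.752014 × 0.952026 = 0.702322
Parallel (pitch controller and [0.702322]): 1 − (1 − 0.826959)(1 − 0.702322) = 0.948490
Series (slip-ring assembly and [0.948490]): 0.813833 × 0.948490 = 0.7719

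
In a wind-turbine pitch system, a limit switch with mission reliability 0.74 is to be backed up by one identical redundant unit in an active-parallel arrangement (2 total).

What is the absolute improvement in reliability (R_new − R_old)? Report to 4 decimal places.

R_before = 0.74
R_after = 1 − (1 − 0.74)^2 = 0.9324
ΔR = 0.9324 − 0.74 = 0.1924

0.1924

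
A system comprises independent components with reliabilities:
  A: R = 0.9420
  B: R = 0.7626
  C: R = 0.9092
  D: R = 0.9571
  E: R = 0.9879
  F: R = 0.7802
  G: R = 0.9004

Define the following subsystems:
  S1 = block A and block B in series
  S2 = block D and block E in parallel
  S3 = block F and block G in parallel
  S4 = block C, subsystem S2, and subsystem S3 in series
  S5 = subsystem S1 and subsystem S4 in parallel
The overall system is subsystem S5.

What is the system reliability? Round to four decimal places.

Series (A and B): 0.942000 × 0.762600 = 0.718369
Parallel (D and E): 1 − (1 − 0.957100)(1 − 0.987900) = 0.999481
Parallel (F and G): 1 − (1 − 0.780200)(1 − 0.900400) = 0.978108
Series (C, [0.999481], and [0.978108]): 0.909200 × 0.999481 × 0.978108 = 0.888834
Parallel ([0.718369] and [0.888834]): 1 − (1 − 0.718369)(1 − 0.888834) = 0.9687

0.9687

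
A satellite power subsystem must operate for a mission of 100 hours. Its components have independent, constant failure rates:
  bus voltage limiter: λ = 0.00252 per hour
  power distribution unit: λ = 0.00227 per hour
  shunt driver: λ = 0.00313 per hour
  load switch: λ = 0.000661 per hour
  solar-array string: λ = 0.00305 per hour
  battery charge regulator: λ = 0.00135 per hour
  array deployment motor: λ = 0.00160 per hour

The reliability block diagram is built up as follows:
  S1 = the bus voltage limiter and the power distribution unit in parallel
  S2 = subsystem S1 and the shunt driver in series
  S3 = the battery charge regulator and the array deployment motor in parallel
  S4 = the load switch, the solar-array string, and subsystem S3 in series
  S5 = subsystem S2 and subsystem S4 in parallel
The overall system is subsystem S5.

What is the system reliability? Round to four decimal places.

R(bus voltage limiter) = exp(−0.00252 × 100) = 0.777245
R(power distribution unit) = exp(−0.00227 × 100) = 0.796921
R(shunt driver) = exp(−0.00313 × 100) = 0.731250
R(load switch) = exp(−0.000661 × 100) = 0.936037
R(solar-array string) = exp(−0.00305 × 100) = 0.737123
R(battery charge regulator) = exp(−0.00135 × 100) = 0.873716
R(array deployment motor) = exp(−0.00160 × 100) = 0.852144
Parallel (bus voltage limiter and power distribution unit): 1 − (1 − 0.777245)(1 − 0.796921) = 0.954763
Series ([0.954763] and shunt driver): 0.954763 × 0.731250 = 0.698170
Parallel (battery charge regulator and array deployment motor): 1 − (1 − 0.873716)(1 − 0.852144) = 0.981328
Series (load switch, solar-array string, and [0.981328]): 0.936037 × 0.737123 × 0.981328 = 0.677091
Parallel ([0.698170] and [0.677091]): 1 − (1 − 0.698170)(1 − 0.677091) = 0.9025

0.9025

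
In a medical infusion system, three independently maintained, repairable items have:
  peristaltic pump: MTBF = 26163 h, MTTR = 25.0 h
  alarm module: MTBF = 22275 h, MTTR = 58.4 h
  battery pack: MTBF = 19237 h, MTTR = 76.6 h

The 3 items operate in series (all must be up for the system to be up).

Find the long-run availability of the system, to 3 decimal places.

0.992

A(peristaltic pump) = MTBF/(MTBF+MTTR) = 26163/(26163+25.0) = 0.999045
A(alarm module) = MTBF/(MTBF+MTTR) = 22275/(22275+58.4) = 0.997385
A(battery pack) = MTBF/(MTBF+MTTR) = 19237/(19237+76.6) = 0.996034
Series availability: 0.999045 × 0.997385 × 0.996034 = 0.992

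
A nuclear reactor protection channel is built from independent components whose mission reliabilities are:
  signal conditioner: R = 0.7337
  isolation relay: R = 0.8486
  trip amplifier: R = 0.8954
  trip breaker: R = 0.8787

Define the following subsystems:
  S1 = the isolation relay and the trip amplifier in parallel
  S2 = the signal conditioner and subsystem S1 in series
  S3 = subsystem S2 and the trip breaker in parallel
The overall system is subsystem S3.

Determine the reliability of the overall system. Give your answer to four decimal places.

Parallel (isolation relay and trip amplifier): 1 − (1 − 0.848600)(1 − 0.895400) = 0.984164
Series (signal conditioner and [0.984164]): 0.733700 × 0.984164 = 0.722081
Parallel ([0.722081] and trip breaker): 1 − (1 − 0.722081)(1 − 0.878700) = 0.9663

0.9663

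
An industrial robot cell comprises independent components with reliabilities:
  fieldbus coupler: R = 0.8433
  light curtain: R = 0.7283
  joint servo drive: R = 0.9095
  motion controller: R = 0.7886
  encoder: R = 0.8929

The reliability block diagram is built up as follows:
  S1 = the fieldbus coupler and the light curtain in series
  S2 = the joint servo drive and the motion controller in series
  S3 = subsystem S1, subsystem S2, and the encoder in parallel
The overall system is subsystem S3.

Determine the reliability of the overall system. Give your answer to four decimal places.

Series (fieldbus coupler and light curtain): 0.843300 × 0.728300 = 0.614175
Series (joint servo drive and motion controller): 0.909500 × 0.788600 = 0.717232
Parallel ([0.614175], [0.717232], and encoder): 1 − (1 − 0.614175)(1 − 0.717232)(1 − 0.892900) = 0.9883

0.9883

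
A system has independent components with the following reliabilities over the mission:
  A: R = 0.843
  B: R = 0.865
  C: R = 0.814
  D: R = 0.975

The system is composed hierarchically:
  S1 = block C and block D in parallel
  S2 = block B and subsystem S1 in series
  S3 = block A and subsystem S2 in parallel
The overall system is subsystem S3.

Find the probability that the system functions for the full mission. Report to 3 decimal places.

Parallel (C and D): 1 − (1 − 0.81400)(1 − 0.97500) = 0.99535
Series (B and [0.99535]): 0.86500 × 0.99535 = 0.86098
Parallel (A and [0.86098]): 1 − (1 − 0.84300)(1 − 0.86098) = 0.978

0.978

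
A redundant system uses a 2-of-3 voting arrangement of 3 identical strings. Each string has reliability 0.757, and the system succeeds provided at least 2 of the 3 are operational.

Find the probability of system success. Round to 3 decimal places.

0.852

R = Σ_{i=2}^{3} C(3,i) p^i (1−p)^{3−i} with p = 0.757
C(3,2)·0.757^2·0.243^1 = 0.41775
C(3,3)·0.757^3·0.243^0 = 0.43380
Sum = 0.852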